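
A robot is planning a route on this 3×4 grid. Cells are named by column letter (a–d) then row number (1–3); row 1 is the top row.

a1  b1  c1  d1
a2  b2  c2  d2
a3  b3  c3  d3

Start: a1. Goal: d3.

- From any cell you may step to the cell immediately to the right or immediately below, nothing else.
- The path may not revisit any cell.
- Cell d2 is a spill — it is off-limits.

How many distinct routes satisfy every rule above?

A right/down-only route from a1 to d3 makes exactly 2 down-moves and 3 right-moves in some order.
With no other constraints that would be C(5,2) = 10 routes.
Subtract routes through each blocked cell (inclusion–exclusion for overlaps): − through d2: 4 → 6.
That gives 6 routes.

6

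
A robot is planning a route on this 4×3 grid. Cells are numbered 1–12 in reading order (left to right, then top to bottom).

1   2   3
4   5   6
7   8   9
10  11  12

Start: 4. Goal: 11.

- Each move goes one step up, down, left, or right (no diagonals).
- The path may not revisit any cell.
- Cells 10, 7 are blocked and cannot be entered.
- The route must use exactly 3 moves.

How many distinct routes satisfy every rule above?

Need simple routes of exactly 3 moves from 4 to 11 (Manhattan distance 3, so 0 moves are spent on a detour and 0 undoing it).
Enumerating: 4 5 8 11.
That gives 1 route.

1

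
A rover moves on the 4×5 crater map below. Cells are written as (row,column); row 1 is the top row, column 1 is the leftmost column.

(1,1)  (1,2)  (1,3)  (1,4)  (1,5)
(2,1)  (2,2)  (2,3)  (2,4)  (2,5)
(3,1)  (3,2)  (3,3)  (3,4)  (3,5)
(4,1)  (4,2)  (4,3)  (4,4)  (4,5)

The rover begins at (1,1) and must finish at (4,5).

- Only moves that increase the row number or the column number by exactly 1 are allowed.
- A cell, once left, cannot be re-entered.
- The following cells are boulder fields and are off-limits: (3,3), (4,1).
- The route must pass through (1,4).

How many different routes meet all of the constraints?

4

A right/down-only route from (1,1) to (4,5) makes exactly 3 down-moves and 4 right-moves in some order.
With no other constraints that would be C(7,3) = 35 routes.
Split at (1,4) and multiply the segment counts (each segment already excludes blocked cells): (1,1)→(1,4): 1; (1,4)→(4,5): 4; product = 4.
That gives 4 routes.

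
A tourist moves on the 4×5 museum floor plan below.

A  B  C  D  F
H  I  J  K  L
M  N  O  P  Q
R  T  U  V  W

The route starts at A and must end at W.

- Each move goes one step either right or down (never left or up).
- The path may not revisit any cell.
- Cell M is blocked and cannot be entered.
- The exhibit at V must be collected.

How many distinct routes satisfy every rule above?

A right/down-only route from A to W makes exactly 3 down-moves and 4 right-moves in some order.
With no other constraints that would be C(7,3) = 35 routes.
Split at V and multiply the segment counts (each segment already excludes blocked cells): A→V: 16; V→W: 1; product = 16.
That gives 16 routes.

16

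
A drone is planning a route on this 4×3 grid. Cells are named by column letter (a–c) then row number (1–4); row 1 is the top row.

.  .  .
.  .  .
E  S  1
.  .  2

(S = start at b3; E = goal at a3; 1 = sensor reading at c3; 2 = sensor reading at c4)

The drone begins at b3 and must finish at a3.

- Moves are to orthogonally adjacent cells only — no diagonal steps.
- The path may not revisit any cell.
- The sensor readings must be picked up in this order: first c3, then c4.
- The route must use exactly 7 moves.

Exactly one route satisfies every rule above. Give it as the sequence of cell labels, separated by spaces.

b3 b2 c2 c3 c4 b4 a4 a3

The waypoints must appear in the order c3, c4, with no cell reused.
Route from b3: up to b2, right to c2, 2× down (reaching c4), 2× left (reaching a4), up to a3 — 7 moves in all.
Check: order respected (1 at step 3, 2 at step 4); 7 moves as required.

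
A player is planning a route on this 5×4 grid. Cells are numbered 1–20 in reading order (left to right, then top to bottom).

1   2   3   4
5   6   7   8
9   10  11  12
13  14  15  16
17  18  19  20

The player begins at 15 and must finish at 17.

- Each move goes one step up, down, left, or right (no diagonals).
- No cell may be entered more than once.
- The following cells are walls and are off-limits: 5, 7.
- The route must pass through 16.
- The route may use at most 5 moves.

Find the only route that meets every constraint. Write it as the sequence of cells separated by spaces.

15 16 20 19 18 17

The budget equals the shortest possible length, so every move has to be on a shortest route through the required cells.
Route from 15: right to 16, down to 20, 3× left (reaching 17) — 5 moves in all.
Check: all required cells visited; 5 ≤ 5 moves.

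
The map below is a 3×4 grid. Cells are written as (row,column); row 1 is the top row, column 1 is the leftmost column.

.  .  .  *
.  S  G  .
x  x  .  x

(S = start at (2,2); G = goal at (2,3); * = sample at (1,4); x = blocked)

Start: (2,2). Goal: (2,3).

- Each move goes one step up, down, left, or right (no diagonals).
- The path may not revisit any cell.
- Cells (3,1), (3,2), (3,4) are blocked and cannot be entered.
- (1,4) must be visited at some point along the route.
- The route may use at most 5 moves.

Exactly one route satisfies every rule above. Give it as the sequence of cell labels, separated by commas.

(2,2), (1,2), (1,3), (1,4), (2,4), (2,3)

Any route must reach (1,4) and still end at (2,3) within 5 moves, so the order of the required stops is forced.
Route from (2,2): up to (1,2), 2× right (reaching (1,4)), down to (2,4), left to (2,3) — 5 moves in all.
Check: all required cells visited; 5 ≤ 5 moves.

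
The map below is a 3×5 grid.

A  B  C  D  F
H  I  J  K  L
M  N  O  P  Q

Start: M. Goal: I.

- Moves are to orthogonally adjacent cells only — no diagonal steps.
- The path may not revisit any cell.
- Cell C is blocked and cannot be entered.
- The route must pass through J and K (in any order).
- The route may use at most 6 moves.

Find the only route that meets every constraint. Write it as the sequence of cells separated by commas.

M, N, O, P, K, J, I

The budget equals the shortest possible length, so every move has to be on a shortest route through the required cells.
Route from M: 3× right (reaching P), up to K, 2× left (reaching I) — 6 moves in all.
Check: all required cells visited; 6 ≤ 6 moves.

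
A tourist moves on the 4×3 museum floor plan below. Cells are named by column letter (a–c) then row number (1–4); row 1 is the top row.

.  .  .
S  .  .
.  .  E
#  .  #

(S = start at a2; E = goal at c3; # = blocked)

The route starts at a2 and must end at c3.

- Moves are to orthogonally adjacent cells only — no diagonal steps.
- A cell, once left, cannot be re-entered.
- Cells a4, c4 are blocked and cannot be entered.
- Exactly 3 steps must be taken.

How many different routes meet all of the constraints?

Need simple routes of exactly 3 moves from a2 to c3 (Manhattan distance 3, so 0 moves are spent on a detour and 0 undoing it).
Enumerating: a2 a3 b3 c3 | a2 b2 b3 c3 | a2 b2 c2 c3.
That gives 3 routes.

3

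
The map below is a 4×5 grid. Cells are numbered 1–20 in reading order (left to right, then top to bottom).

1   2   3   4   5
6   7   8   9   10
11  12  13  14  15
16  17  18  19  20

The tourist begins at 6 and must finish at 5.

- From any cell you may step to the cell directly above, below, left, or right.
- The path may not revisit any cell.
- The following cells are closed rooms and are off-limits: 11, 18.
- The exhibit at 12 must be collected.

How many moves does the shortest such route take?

Any route passes through 12 somewhere between 6 and 5. Summing Manhattan distances along the two legs (6 → 12 → 5) gives a lower bound of 2 + 5 = 7 moves.
A route of 7 moves achieves this: 6 → 7 → 12 → 13 → 8 → 3 → 4 → 5.
Since 7 matches the lower bound, it is optimal.

7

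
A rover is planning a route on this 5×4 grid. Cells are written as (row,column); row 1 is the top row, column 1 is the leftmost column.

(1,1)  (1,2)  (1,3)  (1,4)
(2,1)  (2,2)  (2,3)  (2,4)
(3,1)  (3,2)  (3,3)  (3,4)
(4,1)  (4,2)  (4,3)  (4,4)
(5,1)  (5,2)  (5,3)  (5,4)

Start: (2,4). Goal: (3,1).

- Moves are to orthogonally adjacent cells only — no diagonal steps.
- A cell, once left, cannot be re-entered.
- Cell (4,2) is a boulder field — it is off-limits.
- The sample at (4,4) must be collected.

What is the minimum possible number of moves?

Any route passes through (4,4) somewhere between (2,4) and (3,1). Summing Manhattan distances along the two legs ((2,4) → (4,4) → (3,1)) gives a lower bound of 2 + 4 = 6 moves.
A route of 6 moves achieves this: (2,4) → (3,4) → (4,4) → (4,3) → (3,3) → (3,2) → (3,1).
Since 6 matches the lower bound, it is optimal.

6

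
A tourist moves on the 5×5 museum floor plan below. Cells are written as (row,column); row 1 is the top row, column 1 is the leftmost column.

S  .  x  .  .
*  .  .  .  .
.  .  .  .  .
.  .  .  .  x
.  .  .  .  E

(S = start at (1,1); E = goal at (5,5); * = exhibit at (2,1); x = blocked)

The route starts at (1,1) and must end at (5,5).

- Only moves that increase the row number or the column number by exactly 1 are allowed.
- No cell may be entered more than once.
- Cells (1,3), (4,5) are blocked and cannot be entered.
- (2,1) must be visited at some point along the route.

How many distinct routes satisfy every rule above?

A right/down-only route from (1,1) to (5,5) makes exactly 4 down-moves and 4 right-moves in some order.
With no other constraints that would be C(8,4) = 70 routes.
Split at (2,1) and multiply the segment counts (each segment already excludes blocked cells): (1,1)→(2,1): 1; (2,1)→(5,5): 20; product = 20.
That gives 20 routes.

20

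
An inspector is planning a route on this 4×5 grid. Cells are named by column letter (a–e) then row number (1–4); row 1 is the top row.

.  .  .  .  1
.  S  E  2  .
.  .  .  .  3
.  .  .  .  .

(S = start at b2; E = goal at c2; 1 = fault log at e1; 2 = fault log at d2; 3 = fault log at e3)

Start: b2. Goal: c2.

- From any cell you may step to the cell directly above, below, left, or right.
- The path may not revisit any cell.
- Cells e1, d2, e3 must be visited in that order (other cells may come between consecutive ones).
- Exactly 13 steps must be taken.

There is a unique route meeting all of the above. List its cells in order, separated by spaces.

The waypoints must appear in the order e1, d2, e3, with no cell reused.
Route from b2: up to b1, 3× right (reaching e1), down to e2, left to d2, down to d3, right to e3, down to e4, 2× left (reaching c4), 2× up (reaching c2) — 13 moves in all.
Check: order respected (1 at step 4, 2 at step 6, 3 at step 8); 13 moves as required.

b2 b1 c1 d1 e1 e2 d2 d3 e3 e4 d4 c4 c3 c2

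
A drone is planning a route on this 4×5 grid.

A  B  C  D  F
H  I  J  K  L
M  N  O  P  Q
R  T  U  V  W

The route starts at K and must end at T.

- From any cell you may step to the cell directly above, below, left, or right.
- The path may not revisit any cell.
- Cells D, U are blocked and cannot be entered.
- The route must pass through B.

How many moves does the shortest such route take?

Any route passes through B somewhere between K and T. Summing Manhattan distances along the two legs (K → B → T) gives a lower bound of 3 + 3 = 6 moves.
A route of 6 moves achieves this: K → J → C → B → I → N → T.
Since 6 matches the lower bound, it is optimal.

6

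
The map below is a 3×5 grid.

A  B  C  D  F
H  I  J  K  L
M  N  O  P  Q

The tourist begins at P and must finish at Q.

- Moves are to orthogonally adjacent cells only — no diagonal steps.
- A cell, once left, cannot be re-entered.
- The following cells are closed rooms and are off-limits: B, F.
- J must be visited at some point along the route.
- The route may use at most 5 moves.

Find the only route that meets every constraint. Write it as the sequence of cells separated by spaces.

The 5-move cap with required stops at J leaves no slack for detours.
Route from P: left 1 to O, up 1 to J, right 2 to L, down 1 to Q — 5 moves in all.
Check: all required cells visited; 5 ≤ 5 moves.

P O J K L Q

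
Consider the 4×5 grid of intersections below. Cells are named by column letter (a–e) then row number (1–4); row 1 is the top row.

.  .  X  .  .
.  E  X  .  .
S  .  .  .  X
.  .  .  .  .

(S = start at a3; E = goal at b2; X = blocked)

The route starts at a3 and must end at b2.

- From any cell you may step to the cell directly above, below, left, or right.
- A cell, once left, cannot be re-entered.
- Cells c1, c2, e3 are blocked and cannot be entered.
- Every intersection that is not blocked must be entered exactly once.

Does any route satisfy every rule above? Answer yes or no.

Cell e4 has only one open neighbour but is neither the start nor the goal, so a Hamiltonian route would have to both enter and leave it through the same neighbour — impossible without revisiting.

no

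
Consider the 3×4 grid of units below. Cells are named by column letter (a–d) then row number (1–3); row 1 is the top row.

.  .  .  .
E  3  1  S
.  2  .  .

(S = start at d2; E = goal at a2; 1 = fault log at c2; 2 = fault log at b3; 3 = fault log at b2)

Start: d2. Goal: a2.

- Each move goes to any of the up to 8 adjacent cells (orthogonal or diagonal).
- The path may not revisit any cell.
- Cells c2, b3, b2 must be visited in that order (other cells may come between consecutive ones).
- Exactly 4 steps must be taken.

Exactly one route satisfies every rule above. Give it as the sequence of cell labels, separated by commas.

d2, c2, b3, b2, a2

The waypoints must appear in the order c2, b3, b2, with no cell reused.
Route from d2: left 1 to c2, down-left 1 to b3, up 1 to b2, left 1 to a2 — 4 moves in all.
Check: order respected (1 at step 1, 2 at step 2, 3 at step 3); 4 moves as required.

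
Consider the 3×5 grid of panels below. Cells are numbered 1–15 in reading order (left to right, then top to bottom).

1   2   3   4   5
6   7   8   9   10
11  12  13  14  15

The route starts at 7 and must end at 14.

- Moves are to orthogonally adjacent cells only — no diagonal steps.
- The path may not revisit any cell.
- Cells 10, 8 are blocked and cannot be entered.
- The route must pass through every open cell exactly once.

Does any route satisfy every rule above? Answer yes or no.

Cell 5 has only one open neighbour but is neither the start nor the goal, so a Hamiltonian route would have to both enter and leave it through the same neighbour — impossible without revisiting.

no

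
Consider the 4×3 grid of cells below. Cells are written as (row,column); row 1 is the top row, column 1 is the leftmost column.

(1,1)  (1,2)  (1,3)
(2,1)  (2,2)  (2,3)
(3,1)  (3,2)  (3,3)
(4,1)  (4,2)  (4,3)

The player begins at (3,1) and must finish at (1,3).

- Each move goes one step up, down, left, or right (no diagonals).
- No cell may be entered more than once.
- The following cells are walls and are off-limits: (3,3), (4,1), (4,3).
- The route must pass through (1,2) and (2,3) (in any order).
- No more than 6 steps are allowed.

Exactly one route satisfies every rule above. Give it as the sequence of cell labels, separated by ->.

(3,1) -> (2,1) -> (1,1) -> (1,2) -> (2,2) -> (2,3) -> (1,3)

The 6-move cap with required stops at (1,2), (2,3) leaves no slack for detours.
Route from (3,1): up 2 to (1,1), right 1 to (1,2), down 1 to (2,2), right 1 to (2,3), up 1 to (1,3) — 6 moves in all.
Check: all required cells visited; 6 ≤ 6 moves.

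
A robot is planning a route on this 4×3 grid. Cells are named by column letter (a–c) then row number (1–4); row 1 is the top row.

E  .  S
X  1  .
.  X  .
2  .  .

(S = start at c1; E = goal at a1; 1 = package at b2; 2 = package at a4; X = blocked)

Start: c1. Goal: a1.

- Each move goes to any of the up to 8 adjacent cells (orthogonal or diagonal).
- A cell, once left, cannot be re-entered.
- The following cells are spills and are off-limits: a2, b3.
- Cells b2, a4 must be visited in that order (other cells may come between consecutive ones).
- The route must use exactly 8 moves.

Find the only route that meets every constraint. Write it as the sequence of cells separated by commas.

c1, b2, a3, a4, b4, c3, c2, b1, a1

The waypoints must appear in the order b2, a4, with no cell reused.
Route from c1: down-left 2 to a3, down 1 to a4, right 1 to b4, up-right 1 to c3, up 1 to c2, up-left 1 to b1, left 1 to a1 — 8 moves in all.
Check: order respected (1 at step 1, 2 at step 3); 8 moves as required.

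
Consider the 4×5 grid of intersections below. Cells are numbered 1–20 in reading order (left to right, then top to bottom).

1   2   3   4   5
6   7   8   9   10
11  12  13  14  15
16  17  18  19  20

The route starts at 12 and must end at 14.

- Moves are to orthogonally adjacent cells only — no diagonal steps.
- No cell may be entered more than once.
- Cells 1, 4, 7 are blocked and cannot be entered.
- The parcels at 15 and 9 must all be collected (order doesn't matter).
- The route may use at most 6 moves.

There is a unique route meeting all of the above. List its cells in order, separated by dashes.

12 - 13 - 8 - 9 - 10 - 15 - 14

The 6-move cap with required stops at 15, 9 leaves no slack for detours.
Route from 12: right to 13, up to 8, 2× right (reaching 10), down to 15, left to 14 — 6 moves in all.
Check: all required cells visited; 6 ≤ 6 moves.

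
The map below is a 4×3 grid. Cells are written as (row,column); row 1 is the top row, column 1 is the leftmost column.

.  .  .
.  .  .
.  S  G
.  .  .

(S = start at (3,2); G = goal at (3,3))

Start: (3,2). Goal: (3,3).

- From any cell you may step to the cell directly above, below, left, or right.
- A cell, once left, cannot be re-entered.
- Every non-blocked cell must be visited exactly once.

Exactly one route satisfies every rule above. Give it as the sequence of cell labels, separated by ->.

Need to visit all 12 open cells exactly once, starting at (3,2) and ending at (3,3).
Cell (4,1) has only two open neighbours ((3,1) and (4,2)), so the path must pass straight through it: one of those is the cell it's entered from and the other is where it exits.
Route from (3,2): up 1 to (2,2), right 1 to (2,3), up 1 to (1,3), left 2 to (1,1), down 3 to (4,1), right 2 to (4,3), up 1 to (3,3) — 11 moves in all.
Check: all 12 open cells covered.

(3,2) -> (2,2) -> (2,3) -> (1,3) -> (1,2) -> (1,1) -> (2,1) -> (3,1) -> (4,1) -> (4,2) -> (4,3) -> (3,3)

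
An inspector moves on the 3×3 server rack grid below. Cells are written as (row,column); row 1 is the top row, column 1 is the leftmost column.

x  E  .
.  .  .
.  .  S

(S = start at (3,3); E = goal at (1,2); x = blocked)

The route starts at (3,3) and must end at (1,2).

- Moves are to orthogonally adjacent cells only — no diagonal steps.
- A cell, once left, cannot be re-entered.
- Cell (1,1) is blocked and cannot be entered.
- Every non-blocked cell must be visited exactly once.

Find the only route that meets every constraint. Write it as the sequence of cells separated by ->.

Need to visit all 8 open cells exactly once, starting at (3,3) and ending at (1,2).
Cell (1,3) has only two open neighbours ((2,3) and (1,2)), so the path must pass straight through it: one of those is the cell it's entered from and the other is where it exits.
Route from (3,3): 2× left (reaching (3,1)), up to (2,1), 2× right (reaching (2,3)), up to (1,3), left to (1,2) — 7 moves in all.
Check: all 8 open cells covered.

(3,3) -> (3,2) -> (3,1) -> (2,1) -> (2,2) -> (2,3) -> (1,3) -> (1,2)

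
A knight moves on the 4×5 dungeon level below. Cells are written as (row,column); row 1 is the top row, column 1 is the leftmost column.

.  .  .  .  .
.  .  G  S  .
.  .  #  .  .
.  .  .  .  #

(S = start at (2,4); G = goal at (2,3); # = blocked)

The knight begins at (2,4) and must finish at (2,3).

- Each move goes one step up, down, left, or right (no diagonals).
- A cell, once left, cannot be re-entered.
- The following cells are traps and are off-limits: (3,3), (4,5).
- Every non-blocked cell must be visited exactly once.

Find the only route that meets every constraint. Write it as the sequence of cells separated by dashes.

Need to visit all 18 open cells exactly once, starting at (2,4) and ending at (2,3).
Cell (3,5) has only two open neighbours ((2,5) and (3,4)), so the path must pass straight through it: one of those is the cell it's entered from and the other is where it exits.
Route from (2,4): up 1 to (1,4), right 1 to (1,5), down 2 to (3,5), left 1 to (3,4), down 1 to (4,4), left 3 to (4,1), up 1 to (3,1), right 1 to (3,2), up 1 to (2,2), left 1 to (2,1), up 1 to (1,1), right 2 to (1,3), down 1 to (2,3) — 17 moves in all.
Check: all 18 open cells covered.

(2,4) - (1,4) - (1,5) - (2,5) - (3,5) - (3,4) - (4,4) - (4,3) - (4,2) - (4,1) - (3,1) - (3,2) - (2,2) - (2,1) - (1,1) - (1,2) - (1,3) - (2,3)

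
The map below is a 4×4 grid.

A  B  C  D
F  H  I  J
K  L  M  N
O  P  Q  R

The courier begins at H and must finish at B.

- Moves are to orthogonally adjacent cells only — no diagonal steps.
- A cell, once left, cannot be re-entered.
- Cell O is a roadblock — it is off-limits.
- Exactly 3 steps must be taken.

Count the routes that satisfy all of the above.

Need simple routes of exactly 3 moves from H to B (Manhattan distance 1, so 1 moves are spent on a detour and 1 undoing it).
Enumerating: H F A B | H I C B.
That gives 2 routes.

2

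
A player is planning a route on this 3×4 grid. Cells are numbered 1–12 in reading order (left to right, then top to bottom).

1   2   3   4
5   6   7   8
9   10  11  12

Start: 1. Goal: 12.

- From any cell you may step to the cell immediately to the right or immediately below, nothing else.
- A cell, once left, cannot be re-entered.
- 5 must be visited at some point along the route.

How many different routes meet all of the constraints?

4

A right/down-only route from 1 to 12 makes exactly 2 down-moves and 3 right-moves in some order.
With no other constraints that would be C(5,2) = 10 routes.
Split at 5 and multiply the segment counts: 1→5: 1; 5→12: 4; product = 4.
That gives 4 routes.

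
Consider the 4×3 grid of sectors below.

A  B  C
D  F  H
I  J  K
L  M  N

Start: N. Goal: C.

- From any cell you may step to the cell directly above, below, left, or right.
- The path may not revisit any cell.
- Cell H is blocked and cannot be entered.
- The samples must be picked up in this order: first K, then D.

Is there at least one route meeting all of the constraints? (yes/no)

One route that works: N → K → J → F → D → A → B → C.

yes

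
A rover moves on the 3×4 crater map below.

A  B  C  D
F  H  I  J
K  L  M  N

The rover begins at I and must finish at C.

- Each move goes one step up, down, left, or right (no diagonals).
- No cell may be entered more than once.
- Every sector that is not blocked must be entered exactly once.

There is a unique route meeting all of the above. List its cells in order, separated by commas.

I, H, B, A, F, K, L, M, N, J, D, C

Need to visit all 12 open cells exactly once, starting at I and ending at C.
Route from I: left to H, up to B, left to A, 2× down (reaching K), 3× right (reaching N), 2× up (reaching D), left to C — 11 moves in all.
Check: all 12 open cells covered.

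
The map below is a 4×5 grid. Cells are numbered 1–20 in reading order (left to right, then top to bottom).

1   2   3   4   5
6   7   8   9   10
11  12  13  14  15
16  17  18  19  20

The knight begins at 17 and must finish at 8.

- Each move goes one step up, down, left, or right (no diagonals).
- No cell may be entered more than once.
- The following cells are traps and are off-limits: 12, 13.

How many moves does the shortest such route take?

The Manhattan distance from 17 to 8 is |4−2| + |2−3| = 3, so at least 3 moves are needed.
That bound ignores the blocked cells. Measuring each leg by the fewest moves that actually steer around them (17→8: 5) raises the lower bound to 5.
A route of 5 moves exists: 17 → 16 → 11 → 6 → 7 → 8.
Since 5 matches that lower bound, it is optimal.

5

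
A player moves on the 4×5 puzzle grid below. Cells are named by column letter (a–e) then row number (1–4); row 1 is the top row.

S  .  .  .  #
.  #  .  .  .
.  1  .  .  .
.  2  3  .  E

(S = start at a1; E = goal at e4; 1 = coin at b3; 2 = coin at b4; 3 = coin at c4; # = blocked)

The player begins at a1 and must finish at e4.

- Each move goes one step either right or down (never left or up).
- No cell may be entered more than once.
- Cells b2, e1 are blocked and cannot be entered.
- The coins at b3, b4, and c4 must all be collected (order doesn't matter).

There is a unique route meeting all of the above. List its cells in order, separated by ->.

a1 -> a2 -> a3 -> b3 -> b4 -> c4 -> d4 -> e4

Moves only go right or down, so the column and row indices never decrease.
Route from a1: down 2 to a3, right 1 to b3, down 1 to b4, right 3 to e4 — 7 moves in all.
Check: all required cells visited.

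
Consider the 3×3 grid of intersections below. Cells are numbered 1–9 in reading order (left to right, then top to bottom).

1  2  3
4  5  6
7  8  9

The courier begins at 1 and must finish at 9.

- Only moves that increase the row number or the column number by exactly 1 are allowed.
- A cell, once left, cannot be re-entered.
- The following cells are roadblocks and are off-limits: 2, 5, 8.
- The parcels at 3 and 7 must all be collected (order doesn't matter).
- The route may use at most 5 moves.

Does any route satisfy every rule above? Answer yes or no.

7 is below but to the left of 3: going 3 → 7 would need a leftward move and 7 → 3 an upward move, so no right/down-only route can visit both required cells.

no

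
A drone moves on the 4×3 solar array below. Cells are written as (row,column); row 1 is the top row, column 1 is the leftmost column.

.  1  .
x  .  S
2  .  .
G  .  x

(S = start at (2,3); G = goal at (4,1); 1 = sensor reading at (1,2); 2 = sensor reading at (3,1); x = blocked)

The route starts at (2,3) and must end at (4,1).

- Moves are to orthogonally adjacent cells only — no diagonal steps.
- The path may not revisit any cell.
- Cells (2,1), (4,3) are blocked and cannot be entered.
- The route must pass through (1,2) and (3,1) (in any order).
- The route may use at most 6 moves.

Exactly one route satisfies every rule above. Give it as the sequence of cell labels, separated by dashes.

(2,3) - (1,3) - (1,2) - (2,2) - (3,2) - (3,1) - (4,1)

The 6-move cap with required stops at (1,2), (3,1) leaves no slack for detours.
Route from (2,3): up to (1,3), left to (1,2), 2× down (reaching (3,2)), left to (3,1), down to (4,1) — 6 moves in all.
Check: all required cells visited; 6 ≤ 6 moves.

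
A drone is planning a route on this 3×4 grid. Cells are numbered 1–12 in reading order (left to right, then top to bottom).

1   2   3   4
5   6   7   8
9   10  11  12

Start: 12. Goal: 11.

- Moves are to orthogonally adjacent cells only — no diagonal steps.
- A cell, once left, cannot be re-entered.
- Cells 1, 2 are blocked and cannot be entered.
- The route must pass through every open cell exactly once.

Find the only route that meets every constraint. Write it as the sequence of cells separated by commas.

12, 8, 4, 3, 7, 6, 5, 9, 10, 11

Need to visit all 10 open cells exactly once, starting at 12 and ending at 11.
Cell 4 has only two open neighbours (8 and 3), so the path must pass straight through it: one of those is the cell it's entered from and the other is where it exits.
Route from 12: up 2 to 4, left 1 to 3, down 1 to 7, left 2 to 5, down 1 to 9, right 2 to 11 — 9 moves in all.
Check: all 10 open cells covered.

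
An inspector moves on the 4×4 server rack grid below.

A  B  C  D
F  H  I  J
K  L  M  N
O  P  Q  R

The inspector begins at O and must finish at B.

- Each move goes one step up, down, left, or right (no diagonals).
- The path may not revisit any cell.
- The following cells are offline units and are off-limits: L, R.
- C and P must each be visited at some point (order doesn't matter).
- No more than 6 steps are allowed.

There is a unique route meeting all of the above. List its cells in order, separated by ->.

O -> P -> Q -> M -> I -> C -> B

The budget equals the shortest possible length, so every move has to be on a shortest route through the required cells.
Route from O: right 2 to Q, up 3 to C, left 1 to B — 6 moves in all.
Check: all required cells visited; 6 ≤ 6 moves.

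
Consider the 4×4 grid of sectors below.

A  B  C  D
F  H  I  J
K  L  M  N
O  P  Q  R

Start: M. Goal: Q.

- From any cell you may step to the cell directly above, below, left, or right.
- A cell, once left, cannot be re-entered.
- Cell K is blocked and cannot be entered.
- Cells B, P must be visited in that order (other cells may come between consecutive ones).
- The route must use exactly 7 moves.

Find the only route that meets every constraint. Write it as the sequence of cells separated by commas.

M, I, C, B, H, L, P, Q

The waypoints must appear in the order B, P, with no cell reused.
Route from M: up 2 to C, left 1 to B, down 3 to P, right 1 to Q — 7 moves in all.
Check: order respected (B at step 3, P at step 6); 7 moves as required.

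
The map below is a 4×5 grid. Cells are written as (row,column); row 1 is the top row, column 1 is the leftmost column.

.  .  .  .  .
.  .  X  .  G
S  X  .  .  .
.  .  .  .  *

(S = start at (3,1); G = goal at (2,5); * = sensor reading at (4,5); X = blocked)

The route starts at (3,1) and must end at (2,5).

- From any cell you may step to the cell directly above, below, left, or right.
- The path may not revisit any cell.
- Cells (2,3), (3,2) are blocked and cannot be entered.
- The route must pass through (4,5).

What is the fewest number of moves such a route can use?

Any route passes through (4,5) somewhere between (3,1) and (2,5). Summing Manhattan distances along the two legs ((3,1) → (4,5) → (2,5)) gives a lower bound of 5 + 2 = 7 moves.
A route of 7 moves achieves this: (3,1) → (4,1) → (4,2) → (4,3) → (4,4) → (4,5) → (3,5) → (2,5).
Since 7 matches the lower bound, it is optimal.

7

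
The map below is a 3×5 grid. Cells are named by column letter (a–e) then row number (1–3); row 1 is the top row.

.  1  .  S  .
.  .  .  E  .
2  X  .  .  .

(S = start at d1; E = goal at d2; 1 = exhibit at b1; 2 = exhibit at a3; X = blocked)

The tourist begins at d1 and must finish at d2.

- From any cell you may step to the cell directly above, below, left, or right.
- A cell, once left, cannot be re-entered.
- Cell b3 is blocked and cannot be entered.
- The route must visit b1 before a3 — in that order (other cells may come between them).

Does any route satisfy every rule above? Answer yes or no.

a3 must be visited but has only one open neighbour (a2), and it is neither the start nor the goal — the route would have to enter and leave through a2, re-entering it.

no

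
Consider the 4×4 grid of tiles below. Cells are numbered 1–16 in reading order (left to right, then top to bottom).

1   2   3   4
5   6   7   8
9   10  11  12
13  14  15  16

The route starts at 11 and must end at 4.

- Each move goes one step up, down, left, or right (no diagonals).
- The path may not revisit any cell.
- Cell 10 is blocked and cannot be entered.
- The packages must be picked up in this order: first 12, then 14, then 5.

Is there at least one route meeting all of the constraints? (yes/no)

yes

One route that works: 11 → 12 → 16 → 15 → 14 → 13 → 9 → 5 → 1 → 2 → 3 → 4.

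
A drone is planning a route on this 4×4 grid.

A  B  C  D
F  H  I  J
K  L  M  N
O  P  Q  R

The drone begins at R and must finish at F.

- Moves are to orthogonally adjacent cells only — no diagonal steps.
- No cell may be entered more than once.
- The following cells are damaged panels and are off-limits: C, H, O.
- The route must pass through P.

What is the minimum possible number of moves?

5

Any route passes through P somewhere between R and F. Summing Manhattan distances along the two legs (R → P → F) gives a lower bound of 2 + 3 = 5 moves.
A route of 5 moves achieves this: R → Q → P → L → K → F.
Since 5 matches the lower bound, it is optimal.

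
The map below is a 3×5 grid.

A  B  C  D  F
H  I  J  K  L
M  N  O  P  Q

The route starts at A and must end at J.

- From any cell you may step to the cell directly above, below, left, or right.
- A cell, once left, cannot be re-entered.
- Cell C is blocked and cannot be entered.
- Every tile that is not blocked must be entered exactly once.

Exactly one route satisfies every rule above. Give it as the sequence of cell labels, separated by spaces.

A B I H M N O P Q L F D K J

Need to visit all 14 open cells exactly once, starting at A and ending at J.
Cell F has only two open neighbours (L and D), so the path must pass straight through it: one of those is the cell it's entered from and the other is where it exits.
Route from A: right to B, down to I, left to H, down to M, 4× right (reaching Q), 2× up (reaching F), left to D, down to K, left to J — 13 moves in all.
Check: all 14 open cells covered.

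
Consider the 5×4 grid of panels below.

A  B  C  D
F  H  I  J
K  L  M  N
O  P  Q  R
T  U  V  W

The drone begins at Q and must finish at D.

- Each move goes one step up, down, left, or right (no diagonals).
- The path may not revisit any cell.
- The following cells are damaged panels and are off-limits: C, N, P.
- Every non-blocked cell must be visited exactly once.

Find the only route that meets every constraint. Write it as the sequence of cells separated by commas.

Q, R, W, V, U, T, O, K, F, A, B, H, L, M, I, J, D

Need to visit all 17 open cells exactly once, starting at Q and ending at D.
Route from Q: right 1 to R, down 1 to W, left 3 to T, up 4 to A, right 1 to B, down 2 to L, right 1 to M, up 1 to I, right 1 to J, up 1 to D — 16 moves in all.
Check: all 17 open cells covered.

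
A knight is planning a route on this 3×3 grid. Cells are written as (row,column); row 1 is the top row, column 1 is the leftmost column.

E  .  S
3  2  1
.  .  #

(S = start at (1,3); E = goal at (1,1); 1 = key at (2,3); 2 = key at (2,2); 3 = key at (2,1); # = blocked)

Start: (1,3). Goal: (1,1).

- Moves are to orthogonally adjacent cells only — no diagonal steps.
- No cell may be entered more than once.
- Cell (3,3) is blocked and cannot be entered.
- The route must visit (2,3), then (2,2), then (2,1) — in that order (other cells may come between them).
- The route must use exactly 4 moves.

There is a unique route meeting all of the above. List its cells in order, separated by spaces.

The waypoints must appear in the order (2,3), (2,2), (2,1), with no cell reused.
Route from (1,3): down 1 to (2,3), left 2 to (2,1), up 1 to (1,1) — 4 moves in all.
Check: order respected (1 at step 1, 2 at step 2, 3 at step 3); 4 moves as required.

(1,3) (2,3) (2,2) (2,1) (1,1)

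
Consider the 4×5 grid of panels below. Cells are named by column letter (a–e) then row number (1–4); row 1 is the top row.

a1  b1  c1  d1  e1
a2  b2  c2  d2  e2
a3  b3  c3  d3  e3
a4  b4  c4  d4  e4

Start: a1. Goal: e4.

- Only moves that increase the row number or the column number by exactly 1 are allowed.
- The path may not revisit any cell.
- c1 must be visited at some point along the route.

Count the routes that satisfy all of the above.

10

A right/down-only route from a1 to e4 makes exactly 3 down-moves and 4 right-moves in some order.
With no other constraints that would be C(7,3) = 35 routes.
Split at c1 and multiply the segment counts: a1→c1: 1; c1→e4: 10; product = 10.
That gives 10 routes.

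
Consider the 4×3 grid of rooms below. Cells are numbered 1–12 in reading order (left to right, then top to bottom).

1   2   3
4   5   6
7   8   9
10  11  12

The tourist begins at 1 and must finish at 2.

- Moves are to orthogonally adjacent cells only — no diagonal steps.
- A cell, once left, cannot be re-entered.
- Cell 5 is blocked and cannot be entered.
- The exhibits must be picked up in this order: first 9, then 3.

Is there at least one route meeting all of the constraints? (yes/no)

One route that works: 1 → 4 → 7 → 8 → 9 → 6 → 3 → 2.

yes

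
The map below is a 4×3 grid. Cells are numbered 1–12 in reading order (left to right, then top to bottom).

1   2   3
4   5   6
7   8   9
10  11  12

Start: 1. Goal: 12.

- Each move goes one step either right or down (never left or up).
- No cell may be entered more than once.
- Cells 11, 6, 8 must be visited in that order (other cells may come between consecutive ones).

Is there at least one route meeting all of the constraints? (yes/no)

6 lies above 11, so going from 11 to 6 would need an upward move — but moves only go right/down, so 11 cannot be visited before 6.

no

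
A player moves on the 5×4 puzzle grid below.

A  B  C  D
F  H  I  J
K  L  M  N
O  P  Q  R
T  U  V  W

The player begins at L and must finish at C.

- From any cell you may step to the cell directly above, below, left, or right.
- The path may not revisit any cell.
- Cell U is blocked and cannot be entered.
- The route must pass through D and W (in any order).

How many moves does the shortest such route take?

9

Any route passes through D and W in some order between L and C. Summing Manhattan distances along each leg and taking the cheapest ordering (L → W → D → C) gives a lower bound of 4 + 4 + 1 = 9 moves.
A route of 9 moves achieves this: L → P → Q → V → W → R → N → J → D → C.
Since 9 matches the lower bound, it is optimal.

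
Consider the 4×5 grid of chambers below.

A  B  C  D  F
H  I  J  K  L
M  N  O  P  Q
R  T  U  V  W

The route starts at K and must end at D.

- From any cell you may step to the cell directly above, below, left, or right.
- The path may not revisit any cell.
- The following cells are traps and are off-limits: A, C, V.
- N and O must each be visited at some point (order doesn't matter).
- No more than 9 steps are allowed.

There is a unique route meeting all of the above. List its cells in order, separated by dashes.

Any route must reach N and O and still end at D within 9 moves, so the order of the required stops is forced.
Route from K: 2× left (reaching I), down to N, 3× right (reaching Q), 2× up (reaching F), left to D — 9 moves in all.
Check: all required cells visited; 9 ≤ 9 moves.

K - J - I - N - O - P - Q - L - F - D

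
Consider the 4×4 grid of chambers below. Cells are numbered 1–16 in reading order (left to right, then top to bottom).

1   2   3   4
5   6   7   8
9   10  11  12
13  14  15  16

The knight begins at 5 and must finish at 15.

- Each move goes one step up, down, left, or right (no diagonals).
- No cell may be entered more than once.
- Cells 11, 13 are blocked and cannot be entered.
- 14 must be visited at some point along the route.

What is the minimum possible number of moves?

4

Any route passes through 14 somewhere between 5 and 15. Summing Manhattan distances along the two legs (5 → 14 → 15) gives a lower bound of 3 + 1 = 4 moves.
A route of 4 moves achieves this: 5 → 9 → 10 → 14 → 15.
Since 4 matches the lower bound, it is optimal.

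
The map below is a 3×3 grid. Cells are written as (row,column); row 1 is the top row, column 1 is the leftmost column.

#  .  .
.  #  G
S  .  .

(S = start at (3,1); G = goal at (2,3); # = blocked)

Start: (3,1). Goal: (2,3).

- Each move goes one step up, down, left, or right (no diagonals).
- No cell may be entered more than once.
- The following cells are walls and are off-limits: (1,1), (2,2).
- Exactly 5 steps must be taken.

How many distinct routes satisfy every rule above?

0

Need simple routes of exactly 5 moves from (3,1) to (2,3) (Manhattan distance 3, so 1 moves are spent on a detour and 1 undoing it).
No route satisfies every constraint, so the count is 0.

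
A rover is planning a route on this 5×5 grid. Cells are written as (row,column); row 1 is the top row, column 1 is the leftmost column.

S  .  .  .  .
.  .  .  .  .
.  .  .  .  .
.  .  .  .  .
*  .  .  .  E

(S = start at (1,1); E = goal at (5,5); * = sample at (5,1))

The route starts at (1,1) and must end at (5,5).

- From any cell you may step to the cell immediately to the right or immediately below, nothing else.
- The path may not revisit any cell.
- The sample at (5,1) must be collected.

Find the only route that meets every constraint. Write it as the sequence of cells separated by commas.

Moves only go right or down, so the column and row indices never decrease.
Route from (1,1): 4× down (reaching (5,1)), 4× right (reaching (5,5)) — 8 moves in all.
Check: all required cells visited.

(1,1), (2,1), (3,1), (4,1), (5,1), (5,2), (5,3), (5,4), (5,5)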